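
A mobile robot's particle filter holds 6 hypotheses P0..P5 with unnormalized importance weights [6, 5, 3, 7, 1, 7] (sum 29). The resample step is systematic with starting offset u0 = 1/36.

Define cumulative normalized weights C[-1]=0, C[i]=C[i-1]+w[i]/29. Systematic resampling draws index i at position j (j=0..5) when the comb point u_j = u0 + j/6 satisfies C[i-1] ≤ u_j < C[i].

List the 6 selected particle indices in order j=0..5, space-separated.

C = [6/29, 11/29, 14/29, 21/29, 22/29, 1]
j=0: u_0=1/36 ∈ [0, 6/29) → index 0
j=1: u_1=7/36 ∈ [0, 6/29) → index 0
j=2: u_2=13/36 ∈ [6/29, 11/29) → index 1
j=3: u_3=19/36 ∈ [14/29, 21/29) → index 3
j=4: u_4=25/36 ∈ [14/29, 21/29) → index 3
j=5: u_5=31/36 ∈ [22/29, 1) → index 5

0 0 1 3 3 5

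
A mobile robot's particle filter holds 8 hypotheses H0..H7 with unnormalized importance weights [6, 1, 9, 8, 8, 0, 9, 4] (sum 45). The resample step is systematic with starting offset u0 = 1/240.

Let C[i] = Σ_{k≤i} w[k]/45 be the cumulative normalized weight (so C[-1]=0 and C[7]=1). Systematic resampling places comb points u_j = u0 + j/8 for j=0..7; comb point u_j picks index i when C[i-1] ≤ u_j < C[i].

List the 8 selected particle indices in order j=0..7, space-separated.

C = [2/15, 7/45, 16/45, 8/15, 32/45, 32/45, 41/45, 1]
j=0: u_0=1/240 ∈ [0, 2/15) → index 0
j=1: u_1=31/240 ∈ [0, 2/15) → index 0
j=2: u_2=61/240 ∈ [7/45, 16/45) → index 2
j=3: u_3=91/240 ∈ [16/45, 8/15) → index 3
j=4: u_4=121/240 ∈ [16/45, 8/15) → index 3
j=5: u_5=151/240 ∈ [8/15, 32/45) → index 4
j=6: u_6=181/240 ∈ [32/45, 41/45) → index 6
j=7: u_7=211/240 ∈ [32/45, 41/45) → index 6

0 0 2 3 3 4 6 6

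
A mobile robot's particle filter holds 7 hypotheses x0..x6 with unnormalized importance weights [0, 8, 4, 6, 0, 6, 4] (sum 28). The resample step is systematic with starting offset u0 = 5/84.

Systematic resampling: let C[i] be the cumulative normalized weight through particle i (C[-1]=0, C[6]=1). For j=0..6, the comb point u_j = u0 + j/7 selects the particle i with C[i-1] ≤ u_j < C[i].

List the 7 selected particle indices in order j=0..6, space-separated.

C = [0, 2/7, 3/7, 9/14, 9/14, 6/7, 1]
j=0: u_0=5/84 ∈ [0, 2/7) → index 1
j=1: u_1=17/84 ∈ [0, 2/7) → index 1
j=2: u_2=29/84 ∈ [2/7, 3/7) → index 2
j=3: u_3=41/84 ∈ [3/7, 9/14) → index 3
j=4: u_4=53/84 ∈ [3/7, 9/14) → index 3
j=5: u_5=65/84 ∈ [9/14, 6/7) → index 5
j=6: u_6=11/12 ∈ [6/7, 1) → index 6

1 1 2 3 3 5 6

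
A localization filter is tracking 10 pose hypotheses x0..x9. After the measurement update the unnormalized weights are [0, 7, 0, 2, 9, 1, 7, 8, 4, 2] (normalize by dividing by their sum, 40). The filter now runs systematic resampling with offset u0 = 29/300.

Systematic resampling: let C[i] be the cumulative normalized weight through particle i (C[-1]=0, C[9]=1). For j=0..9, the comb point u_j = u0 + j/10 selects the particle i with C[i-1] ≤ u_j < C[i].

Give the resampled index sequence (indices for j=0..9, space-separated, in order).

1 3 4 4 6 6 7 7 8 9

C = [0, 7/40, 7/40, 9/40, 9/20, 19/40, 13/20, 17/20, 19/20, 1]
j=0: u_0=29/300 ∈ [0, 7/40) → index 1
j=1: u_1=59/300 ∈ [7/40, 9/40) → index 3
j=2: u_2=89/300 ∈ [9/40, 9/20) → index 4
j=3: u_3=119/300 ∈ [9/40, 9/20) → index 4
j=4: u_4=149/300 ∈ [19/40, 13/20) → index 6
j=5: u_5=179/300 ∈ [19/40, 13/20) → index 6
j=6: u_6=209/300 ∈ [13/20, 17/20) → index 7
j=7: u_7=239/300 ∈ [13/20, 17/20) → index 7
j=8: u_8=269/300 ∈ [17/20, 19/20) → index 8
j=9: u_9=299/300 ∈ [19/20, 1) → index 9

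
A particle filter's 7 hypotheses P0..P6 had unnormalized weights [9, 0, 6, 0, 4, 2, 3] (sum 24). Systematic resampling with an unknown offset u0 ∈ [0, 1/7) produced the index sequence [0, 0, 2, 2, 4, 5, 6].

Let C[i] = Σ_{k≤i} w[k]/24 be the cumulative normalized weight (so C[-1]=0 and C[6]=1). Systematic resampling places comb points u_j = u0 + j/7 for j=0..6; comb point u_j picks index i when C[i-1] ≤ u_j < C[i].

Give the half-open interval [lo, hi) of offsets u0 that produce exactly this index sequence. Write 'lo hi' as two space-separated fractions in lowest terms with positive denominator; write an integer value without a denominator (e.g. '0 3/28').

5/56 1/7

C = [3/8, 3/8, 5/8, 5/8, 19/24, 7/8, 1]
j=0 picked index 0: u0 ∈ [0, 3/8)
j=1 picked index 0: u0 ∈ [-1/7, 13/56)
j=2 picked index 2: u0 ∈ [5/56, 19/56)
j=3 picked index 2: u0 ∈ [-3/56, 11/56)
j=4 picked index 4: u0 ∈ [3/56, 37/168)
j=5 picked index 5: u0 ∈ [13/168, 9/56)
j=6 picked index 6: u0 ∈ [1/56, 1/7)
intersection: [5/56, 1/7)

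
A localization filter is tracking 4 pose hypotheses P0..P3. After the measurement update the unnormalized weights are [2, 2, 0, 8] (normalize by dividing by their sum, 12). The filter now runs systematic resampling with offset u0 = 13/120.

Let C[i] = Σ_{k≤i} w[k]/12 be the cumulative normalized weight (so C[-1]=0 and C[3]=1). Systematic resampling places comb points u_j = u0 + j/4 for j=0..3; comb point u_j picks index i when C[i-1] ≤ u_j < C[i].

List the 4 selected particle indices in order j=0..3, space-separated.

0 3 3 3

C = [1/6, 1/3, 1/3, 1]
j=0: u_0=13/120 ∈ [0, 1/6) → index 0
j=1: u_1=43/120 ∈ [1/3, 1) → index 3
j=2: u_2=73/120 ∈ [1/3, 1) → index 3
j=3: u_3=103/120 ∈ [1/3, 1) → index 3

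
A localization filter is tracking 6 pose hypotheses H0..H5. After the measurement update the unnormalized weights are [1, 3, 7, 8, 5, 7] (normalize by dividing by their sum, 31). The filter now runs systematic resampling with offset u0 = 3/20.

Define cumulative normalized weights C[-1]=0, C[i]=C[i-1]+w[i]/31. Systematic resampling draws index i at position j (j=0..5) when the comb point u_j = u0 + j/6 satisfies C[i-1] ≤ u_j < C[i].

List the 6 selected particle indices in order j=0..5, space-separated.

C = [1/31, 4/31, 11/31, 19/31, 24/31, 1]
j=0: u_0=3/20 ∈ [4/31, 11/31) → index 2
j=1: u_1=19/60 ∈ [4/31, 11/31) → index 2
j=2: u_2=29/60 ∈ [11/31, 19/31) → index 3
j=3: u_3=13/20 ∈ [19/31, 24/31) → index 4
j=4: u_4=49/60 ∈ [24/31, 1) → index 5
j=5: u_5=59/60 ∈ [24/31, 1) → index 5

2 2 3 4 5 5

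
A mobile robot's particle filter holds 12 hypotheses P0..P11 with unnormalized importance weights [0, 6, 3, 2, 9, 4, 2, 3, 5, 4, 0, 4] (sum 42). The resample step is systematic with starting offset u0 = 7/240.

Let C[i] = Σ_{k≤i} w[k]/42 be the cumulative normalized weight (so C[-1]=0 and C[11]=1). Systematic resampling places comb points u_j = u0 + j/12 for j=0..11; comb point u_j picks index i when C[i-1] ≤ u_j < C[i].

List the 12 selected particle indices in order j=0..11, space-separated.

1 1 2 4 4 4 5 6 8 8 9 11

C = [0, 1/7, 3/14, 11/42, 10/21, 4/7, 13/21, 29/42, 17/21, 19/21, 19/21, 1]
j=0: u_0=7/240 ∈ [0, 1/7) → index 1
j=1: u_1=9/80 ∈ [0, 1/7) → index 1
j=2: u_2=47/240 ∈ [1/7, 3/14) → index 2
j=3: u_3=67/240 ∈ [11/42, 10/21) → index 4
j=4: u_4=29/80 ∈ [11/42, 10/21) → index 4
j=5: u_5=107/240 ∈ [11/42, 10/21) → index 4
j=6: u_6=127/240 ∈ [10/21, 4/7) → index 5
j=7: u_7=49/80 ∈ [4/7, 13/21) → index 6
j=8: u_8=167/240 ∈ [29/42, 17/21) → index 8
j=9: u_9=187/240 ∈ [29/42, 17/21) → index 8
j=10: u_10=69/80 ∈ [17/21, 19/21) → index 9
j=11: u_11=227/240 ∈ [19/21, 1) → index 11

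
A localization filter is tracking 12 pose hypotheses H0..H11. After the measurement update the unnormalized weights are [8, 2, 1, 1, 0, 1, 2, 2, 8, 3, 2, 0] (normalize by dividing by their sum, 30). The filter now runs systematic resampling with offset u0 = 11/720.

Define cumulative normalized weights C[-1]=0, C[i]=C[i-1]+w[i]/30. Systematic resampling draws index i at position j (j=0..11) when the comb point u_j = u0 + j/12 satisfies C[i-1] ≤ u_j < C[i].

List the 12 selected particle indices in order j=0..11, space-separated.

0 0 0 0 2 5 7 8 8 8 9 9

C = [4/15, 1/3, 11/30, 2/5, 2/5, 13/30, 1/2, 17/30, 5/6, 14/15, 1, 1]
j=0: u_0=11/720 ∈ [0, 4/15) → index 0
j=1: u_1=71/720 ∈ [0, 4/15) → index 0
j=2: u_2=131/720 ∈ [0, 4/15) → index 0
j=3: u_3=191/720 ∈ [0, 4/15) → index 0
j=4: u_4=251/720 ∈ [1/3, 11/30) → index 2
j=5: u_5=311/720 ∈ [2/5, 13/30) → index 5
j=6: u_6=371/720 ∈ [1/2, 17/30) → index 7
j=7: u_7=431/720 ∈ [17/30, 5/6) → index 8
j=8: u_8=491/720 ∈ [17/30, 5/6) → index 8
j=9: u_9=551/720 ∈ [17/30, 5/6) → index 8
j=10: u_10=611/720 ∈ [5/6, 14/15) → index 9
j=11: u_11=671/720 ∈ [5/6, 14/15) → index 9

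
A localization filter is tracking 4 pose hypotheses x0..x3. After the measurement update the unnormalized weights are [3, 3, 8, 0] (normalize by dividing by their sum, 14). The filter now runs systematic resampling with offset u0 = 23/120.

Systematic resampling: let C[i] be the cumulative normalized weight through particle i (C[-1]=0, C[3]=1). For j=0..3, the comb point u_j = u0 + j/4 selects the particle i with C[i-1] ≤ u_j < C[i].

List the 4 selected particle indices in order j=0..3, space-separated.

C = [3/14, 3/7, 1, 1]
j=0: u_0=23/120 ∈ [0, 3/14) → index 0
j=1: u_1=53/120 ∈ [3/7, 1) → index 2
j=2: u_2=83/120 ∈ [3/7, 1) → index 2
j=3: u_3=113/120 ∈ [3/7, 1) → index 2

0 2 2 2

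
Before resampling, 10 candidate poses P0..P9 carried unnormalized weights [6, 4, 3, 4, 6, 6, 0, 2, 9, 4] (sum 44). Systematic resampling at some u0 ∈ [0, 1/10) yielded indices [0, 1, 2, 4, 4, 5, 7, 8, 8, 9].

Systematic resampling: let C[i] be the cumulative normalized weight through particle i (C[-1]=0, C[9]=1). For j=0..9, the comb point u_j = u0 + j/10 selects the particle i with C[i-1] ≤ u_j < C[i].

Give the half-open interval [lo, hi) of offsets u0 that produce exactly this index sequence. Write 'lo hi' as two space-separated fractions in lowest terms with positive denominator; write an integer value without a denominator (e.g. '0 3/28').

19/220 21/220

C = [3/22, 5/22, 13/44, 17/44, 23/44, 29/44, 29/44, 31/44, 10/11, 1]
j=0 picked index 0: u0 ∈ [0, 3/22)
j=1 picked index 1: u0 ∈ [2/55, 7/55)
j=2 picked index 2: u0 ∈ [3/110, 21/220)
j=3 picked index 4: u0 ∈ [19/220, 49/220)
j=4 picked index 4: u0 ∈ [-3/220, 27/220)
j=5 picked index 5: u0 ∈ [1/44, 7/44)
j=6 picked index 7: u0 ∈ [13/220, 23/220)
j=7 picked index 8: u0 ∈ [1/220, 23/110)
j=8 picked index 8: u0 ∈ [-21/220, 6/55)
j=9 picked index 9: u0 ∈ [1/110, 1/10)
intersection: [19/220, 21/220)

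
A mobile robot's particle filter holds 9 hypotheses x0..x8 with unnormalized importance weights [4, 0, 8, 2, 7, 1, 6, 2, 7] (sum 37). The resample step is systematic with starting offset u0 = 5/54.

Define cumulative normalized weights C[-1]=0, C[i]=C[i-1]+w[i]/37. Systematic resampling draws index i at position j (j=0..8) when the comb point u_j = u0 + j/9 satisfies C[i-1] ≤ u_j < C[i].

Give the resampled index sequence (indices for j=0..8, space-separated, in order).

C = [4/37, 4/37, 12/37, 14/37, 21/37, 22/37, 28/37, 30/37, 1]
j=0: u_0=5/54 ∈ [0, 4/37) → index 0
j=1: u_1=11/54 ∈ [4/37, 12/37) → index 2
j=2: u_2=17/54 ∈ [4/37, 12/37) → index 2
j=3: u_3=23/54 ∈ [14/37, 21/37) → index 4
j=4: u_4=29/54 ∈ [14/37, 21/37) → index 4
j=5: u_5=35/54 ∈ [22/37, 28/37) → index 6
j=6: u_6=41/54 ∈ [28/37, 30/37) → index 7
j=7: u_7=47/54 ∈ [30/37, 1) → index 8
j=8: u_8=53/54 ∈ [30/37, 1) → index 8

0 2 2 4 4 6 7 8 8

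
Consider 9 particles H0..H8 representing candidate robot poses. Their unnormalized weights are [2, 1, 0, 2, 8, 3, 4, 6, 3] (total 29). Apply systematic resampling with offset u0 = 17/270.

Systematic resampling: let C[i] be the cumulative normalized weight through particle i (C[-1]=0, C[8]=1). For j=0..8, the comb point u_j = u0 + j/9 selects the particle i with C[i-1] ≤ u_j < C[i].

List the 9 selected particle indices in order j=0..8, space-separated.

0 4 4 4 5 6 7 7 8

C = [2/29, 3/29, 3/29, 5/29, 13/29, 16/29, 20/29, 26/29, 1]
j=0: u_0=17/270 ∈ [0, 2/29) → index 0
j=1: u_1=47/270 ∈ [5/29, 13/29) → index 4
j=2: u_2=77/270 ∈ [5/29, 13/29) → index 4
j=3: u_3=107/270 ∈ [5/29, 13/29) → index 4
j=4: u_4=137/270 ∈ [13/29, 16/29) → index 5
j=5: u_5=167/270 ∈ [16/29, 20/29) → index 6
j=6: u_6=197/270 ∈ [20/29, 26/29) → index 7
j=7: u_7=227/270 ∈ [20/29, 26/29) → index 7
j=8: u_8=257/270 ∈ [26/29, 1) → index 8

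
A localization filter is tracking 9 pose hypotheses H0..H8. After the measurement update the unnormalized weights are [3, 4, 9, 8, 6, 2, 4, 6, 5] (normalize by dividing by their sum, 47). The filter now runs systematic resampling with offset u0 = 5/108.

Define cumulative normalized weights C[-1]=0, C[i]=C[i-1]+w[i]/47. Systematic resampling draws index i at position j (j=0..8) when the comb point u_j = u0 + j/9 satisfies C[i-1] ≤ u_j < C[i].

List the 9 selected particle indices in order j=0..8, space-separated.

C = [3/47, 7/47, 16/47, 24/47, 30/47, 32/47, 36/47, 42/47, 1]
j=0: u_0=5/108 ∈ [0, 3/47) → index 0
j=1: u_1=17/108 ∈ [7/47, 16/47) → index 2
j=2: u_2=29/108 ∈ [7/47, 16/47) → index 2
j=3: u_3=41/108 ∈ [16/47, 24/47) → index 3
j=4: u_4=53/108 ∈ [16/47, 24/47) → index 3
j=5: u_5=65/108 ∈ [24/47, 30/47) → index 4
j=6: u_6=77/108 ∈ [32/47, 36/47) → index 6
j=7: u_7=89/108 ∈ [36/47, 42/47) → index 7
j=8: u_8=101/108 ∈ [42/47, 1) → index 8

0 2 2 3 3 4 6 7 8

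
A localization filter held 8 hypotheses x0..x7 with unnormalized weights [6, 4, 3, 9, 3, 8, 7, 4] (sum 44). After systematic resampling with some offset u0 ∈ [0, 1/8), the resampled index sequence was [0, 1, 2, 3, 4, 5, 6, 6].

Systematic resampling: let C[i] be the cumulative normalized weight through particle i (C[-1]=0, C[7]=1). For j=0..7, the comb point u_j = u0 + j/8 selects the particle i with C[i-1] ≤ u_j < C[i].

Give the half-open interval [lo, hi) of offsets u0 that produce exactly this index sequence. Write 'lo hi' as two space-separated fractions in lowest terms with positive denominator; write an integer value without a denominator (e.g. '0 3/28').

1/88 3/88

C = [3/22, 5/22, 13/44, 1/2, 25/44, 3/4, 10/11, 1]
j=0 picked index 0: u0 ∈ [0, 3/22)
j=1 picked index 1: u0 ∈ [1/88, 9/88)
j=2 picked index 2: u0 ∈ [-1/44, 1/22)
j=3 picked index 3: u0 ∈ [-7/88, 1/8)
j=4 picked index 4: u0 ∈ [0, 3/44)
j=5 picked index 5: u0 ∈ [-5/88, 1/8)
j=6 picked index 6: u0 ∈ [0, 7/44)
j=7 picked index 6: u0 ∈ [-1/8, 3/88)
intersection: [1/88, 3/88)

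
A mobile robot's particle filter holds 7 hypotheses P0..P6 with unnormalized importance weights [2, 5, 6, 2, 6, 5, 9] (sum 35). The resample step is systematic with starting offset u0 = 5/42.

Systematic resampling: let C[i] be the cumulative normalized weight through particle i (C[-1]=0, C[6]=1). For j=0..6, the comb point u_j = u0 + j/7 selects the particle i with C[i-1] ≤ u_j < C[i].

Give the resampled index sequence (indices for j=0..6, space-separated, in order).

C = [2/35, 1/5, 13/35, 3/7, 3/5, 26/35, 1]
j=0: u_0=5/42 ∈ [2/35, 1/5) → index 1
j=1: u_1=11/42 ∈ [1/5, 13/35) → index 2
j=2: u_2=17/42 ∈ [13/35, 3/7) → index 3
j=3: u_3=23/42 ∈ [3/7, 3/5) → index 4
j=4: u_4=29/42 ∈ [3/5, 26/35) → index 5
j=5: u_5=5/6 ∈ [26/35, 1) → index 6
j=6: u_6=41/42 ∈ [26/35, 1) → index 6

1 2 3 4 5 6 6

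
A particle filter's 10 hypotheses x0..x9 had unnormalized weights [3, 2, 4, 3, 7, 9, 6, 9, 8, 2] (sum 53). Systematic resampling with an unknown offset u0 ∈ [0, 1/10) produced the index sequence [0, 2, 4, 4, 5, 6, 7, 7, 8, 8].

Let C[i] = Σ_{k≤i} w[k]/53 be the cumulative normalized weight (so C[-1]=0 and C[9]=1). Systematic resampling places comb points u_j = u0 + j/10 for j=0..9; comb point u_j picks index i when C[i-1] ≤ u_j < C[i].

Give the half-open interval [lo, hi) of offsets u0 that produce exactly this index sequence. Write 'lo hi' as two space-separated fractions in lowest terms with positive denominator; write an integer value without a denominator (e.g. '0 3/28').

11/265 3/53

C = [3/53, 5/53, 9/53, 12/53, 19/53, 28/53, 34/53, 43/53, 51/53, 1]
j=0 picked index 0: u0 ∈ [0, 3/53)
j=1 picked index 2: u0 ∈ [-3/530, 37/530)
j=2 picked index 4: u0 ∈ [7/265, 42/265)
j=3 picked index 4: u0 ∈ [-39/530, 31/530)
j=4 picked index 5: u0 ∈ [-11/265, 34/265)
j=5 picked index 6: u0 ∈ [3/106, 15/106)
j=6 picked index 7: u0 ∈ [11/265, 56/265)
j=7 picked index 7: u0 ∈ [-31/530, 59/530)
j=8 picked index 8: u0 ∈ [3/265, 43/265)
j=9 picked index 8: u0 ∈ [-47/530, 33/530)
intersection: [11/265, 3/53)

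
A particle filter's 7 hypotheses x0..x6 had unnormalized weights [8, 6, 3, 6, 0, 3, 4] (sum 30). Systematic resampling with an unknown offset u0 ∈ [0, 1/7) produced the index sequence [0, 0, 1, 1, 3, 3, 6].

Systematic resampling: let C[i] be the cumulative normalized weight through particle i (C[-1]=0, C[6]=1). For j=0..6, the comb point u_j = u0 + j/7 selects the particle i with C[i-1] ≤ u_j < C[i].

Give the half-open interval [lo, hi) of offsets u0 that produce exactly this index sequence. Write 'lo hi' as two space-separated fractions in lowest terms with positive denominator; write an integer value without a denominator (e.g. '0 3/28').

C = [4/15, 7/15, 17/30, 23/30, 23/30, 13/15, 1]
j=0 picked index 0: u0 ∈ [0, 4/15)
j=1 picked index 0: u0 ∈ [-1/7, 13/105)
j=2 picked index 1: u0 ∈ [-2/105, 19/105)
j=3 picked index 1: u0 ∈ [-17/105, 4/105)
j=4 picked index 3: u0 ∈ [-1/210, 41/210)
j=5 picked index 3: u0 ∈ [-31/210, 11/210)
j=6 picked index 6: u0 ∈ [1/105, 1/7)
intersection: [1/105, 4/105)

1/105 4/105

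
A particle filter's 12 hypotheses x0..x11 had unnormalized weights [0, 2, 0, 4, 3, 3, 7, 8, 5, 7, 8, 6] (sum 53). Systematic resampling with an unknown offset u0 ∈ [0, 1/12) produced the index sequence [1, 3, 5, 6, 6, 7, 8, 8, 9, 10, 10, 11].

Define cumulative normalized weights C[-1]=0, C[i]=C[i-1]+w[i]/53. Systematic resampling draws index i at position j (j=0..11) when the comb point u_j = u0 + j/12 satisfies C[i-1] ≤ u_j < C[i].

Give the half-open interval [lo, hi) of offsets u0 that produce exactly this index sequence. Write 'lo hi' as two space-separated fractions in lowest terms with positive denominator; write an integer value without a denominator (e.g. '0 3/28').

1/106 13/636

C = [0, 2/53, 2/53, 6/53, 9/53, 12/53, 19/53, 27/53, 32/53, 39/53, 47/53, 1]
j=0 picked index 1: u0 ∈ [0, 2/53)
j=1 picked index 3: u0 ∈ [-29/636, 19/636)
j=2 picked index 5: u0 ∈ [1/318, 19/318)
j=3 picked index 6: u0 ∈ [-5/212, 23/212)
j=4 picked index 6: u0 ∈ [-17/159, 4/159)
j=5 picked index 7: u0 ∈ [-37/636, 59/636)
j=6 picked index 8: u0 ∈ [1/106, 11/106)
j=7 picked index 8: u0 ∈ [-47/636, 13/636)
j=8 picked index 9: u0 ∈ [-10/159, 11/159)
j=9 picked index 10: u0 ∈ [-3/212, 29/212)
j=10 picked index 10: u0 ∈ [-31/318, 17/318)
j=11 picked index 11: u0 ∈ [-19/636, 1/12)
intersection: [1/106, 13/636)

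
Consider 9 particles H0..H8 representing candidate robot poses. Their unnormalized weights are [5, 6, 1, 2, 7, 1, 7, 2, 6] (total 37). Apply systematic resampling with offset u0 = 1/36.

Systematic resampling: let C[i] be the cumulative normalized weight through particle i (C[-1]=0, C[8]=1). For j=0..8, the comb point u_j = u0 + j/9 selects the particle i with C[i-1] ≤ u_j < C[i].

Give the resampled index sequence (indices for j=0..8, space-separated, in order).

C = [5/37, 11/37, 12/37, 14/37, 21/37, 22/37, 29/37, 31/37, 1]
j=0: u_0=1/36 ∈ [0, 5/37) → index 0
j=1: u_1=5/36 ∈ [5/37, 11/37) → index 1
j=2: u_2=1/4 ∈ [5/37, 11/37) → index 1
j=3: u_3=13/36 ∈ [12/37, 14/37) → index 3
j=4: u_4=17/36 ∈ [14/37, 21/37) → index 4
j=5: u_5=7/12 ∈ [21/37, 22/37) → index 5
j=6: u_6=25/36 ∈ [22/37, 29/37) → index 6
j=7: u_7=29/36 ∈ [29/37, 31/37) → index 7
j=8: u_8=11/12 ∈ [31/37, 1) → index 8

0 1 1 3 4 5 6 7 8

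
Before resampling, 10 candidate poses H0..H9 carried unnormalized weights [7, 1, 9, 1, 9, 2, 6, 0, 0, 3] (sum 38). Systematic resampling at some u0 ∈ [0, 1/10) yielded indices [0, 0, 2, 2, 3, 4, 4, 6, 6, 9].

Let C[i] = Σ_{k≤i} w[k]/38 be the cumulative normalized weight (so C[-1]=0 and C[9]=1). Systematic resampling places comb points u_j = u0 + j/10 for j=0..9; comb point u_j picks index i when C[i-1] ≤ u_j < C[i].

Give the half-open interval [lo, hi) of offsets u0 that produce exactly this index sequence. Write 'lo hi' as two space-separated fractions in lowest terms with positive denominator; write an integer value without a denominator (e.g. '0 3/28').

6/95 7/95

C = [7/38, 4/19, 17/38, 9/19, 27/38, 29/38, 35/38, 35/38, 35/38, 1]
j=0 picked index 0: u0 ∈ [0, 7/38)
j=1 picked index 0: u0 ∈ [-1/10, 8/95)
j=2 picked index 2: u0 ∈ [1/95, 47/190)
j=3 picked index 2: u0 ∈ [-17/190, 14/95)
j=4 picked index 3: u0 ∈ [9/190, 7/95)
j=5 picked index 4: u0 ∈ [-1/38, 4/19)
j=6 picked index 4: u0 ∈ [-12/95, 21/190)
j=7 picked index 6: u0 ∈ [6/95, 21/95)
j=8 picked index 6: u0 ∈ [-7/190, 23/190)
j=9 picked index 9: u0 ∈ [2/95, 1/10)
intersection: [6/95, 7/95)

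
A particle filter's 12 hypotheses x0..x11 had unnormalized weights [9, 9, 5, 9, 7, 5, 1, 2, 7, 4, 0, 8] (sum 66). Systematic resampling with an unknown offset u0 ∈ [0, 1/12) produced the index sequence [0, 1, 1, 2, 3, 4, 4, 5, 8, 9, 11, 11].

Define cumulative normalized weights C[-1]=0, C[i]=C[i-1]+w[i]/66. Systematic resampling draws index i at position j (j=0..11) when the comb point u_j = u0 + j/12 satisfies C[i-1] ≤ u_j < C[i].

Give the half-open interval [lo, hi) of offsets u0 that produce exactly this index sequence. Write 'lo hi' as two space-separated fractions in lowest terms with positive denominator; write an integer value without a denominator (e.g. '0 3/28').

3/44 1/12

C = [3/22, 3/11, 23/66, 16/33, 13/22, 2/3, 15/22, 47/66, 9/11, 29/33, 29/33, 1]
j=0 picked index 0: u0 ∈ [0, 3/22)
j=1 picked index 1: u0 ∈ [7/132, 25/132)
j=2 picked index 1: u0 ∈ [-1/33, 7/66)
j=3 picked index 2: u0 ∈ [1/44, 13/132)
j=4 picked index 3: u0 ∈ [1/66, 5/33)
j=5 picked index 4: u0 ∈ [3/44, 23/132)
j=6 picked index 4: u0 ∈ [-1/66, 1/11)
j=7 picked index 5: u0 ∈ [1/132, 1/12)
j=8 picked index 8: u0 ∈ [1/22, 5/33)
j=9 picked index 9: u0 ∈ [3/44, 17/132)
j=10 picked index 11: u0 ∈ [1/22, 1/6)
j=11 picked index 11: u0 ∈ [-5/132, 1/12)
intersection: [3/44, 1/12)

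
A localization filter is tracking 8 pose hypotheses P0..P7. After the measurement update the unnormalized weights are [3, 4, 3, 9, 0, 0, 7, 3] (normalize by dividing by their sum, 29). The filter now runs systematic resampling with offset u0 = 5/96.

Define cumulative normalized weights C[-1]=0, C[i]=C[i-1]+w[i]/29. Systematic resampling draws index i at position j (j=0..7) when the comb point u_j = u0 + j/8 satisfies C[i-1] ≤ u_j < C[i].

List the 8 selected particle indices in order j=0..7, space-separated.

0 1 2 3 3 6 6 7

C = [3/29, 7/29, 10/29, 19/29, 19/29, 19/29, 26/29, 1]
j=0: u_0=5/96 ∈ [0, 3/29) → index 0
j=1: u_1=17/96 ∈ [3/29, 7/29) → index 1
j=2: u_2=29/96 ∈ [7/29, 10/29) → index 2
j=3: u_3=41/96 ∈ [10/29, 19/29) → index 3
j=4: u_4=53/96 ∈ [10/29, 19/29) → index 3
j=5: u_5=65/96 ∈ [19/29, 26/29) → index 6
j=6: u_6=77/96 ∈ [19/29, 26/29) → index 6
j=7: u_7=89/96 ∈ [26/29, 1) → index 7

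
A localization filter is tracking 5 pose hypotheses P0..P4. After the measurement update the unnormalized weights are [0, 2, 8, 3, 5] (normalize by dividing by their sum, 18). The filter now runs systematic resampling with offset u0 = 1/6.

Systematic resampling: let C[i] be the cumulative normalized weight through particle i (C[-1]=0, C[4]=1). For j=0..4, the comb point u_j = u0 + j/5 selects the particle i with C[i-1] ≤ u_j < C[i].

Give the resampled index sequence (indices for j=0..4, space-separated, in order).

2 2 3 4 4

C = [0, 1/9, 5/9, 13/18, 1]
j=0: u_0=1/6 ∈ [1/9, 5/9) → index 2
j=1: u_1=11/30 ∈ [1/9, 5/9) → index 2
j=2: u_2=17/30 ∈ [5/9, 13/18) → index 3
j=3: u_3=23/30 ∈ [13/18, 1) → index 4
j=4: u_4=29/30 ∈ [13/18, 1) → index 4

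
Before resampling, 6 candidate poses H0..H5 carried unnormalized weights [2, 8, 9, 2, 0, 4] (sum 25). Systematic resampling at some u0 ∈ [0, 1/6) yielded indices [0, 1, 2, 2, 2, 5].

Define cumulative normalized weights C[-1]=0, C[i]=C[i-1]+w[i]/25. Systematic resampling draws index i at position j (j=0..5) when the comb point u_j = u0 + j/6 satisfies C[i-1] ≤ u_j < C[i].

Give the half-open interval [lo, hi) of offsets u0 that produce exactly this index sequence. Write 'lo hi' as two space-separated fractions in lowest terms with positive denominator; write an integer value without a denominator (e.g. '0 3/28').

1/15 2/25

C = [2/25, 2/5, 19/25, 21/25, 21/25, 1]
j=0 picked index 0: u0 ∈ [0, 2/25)
j=1 picked index 1: u0 ∈ [-13/150, 7/30)
j=2 picked index 2: u0 ∈ [1/15, 32/75)
j=3 picked index 2: u0 ∈ [-1/10, 13/50)
j=4 picked index 2: u0 ∈ [-4/15, 7/75)
j=5 picked index 5: u0 ∈ [1/150, 1/6)
intersection: [1/15, 2/25)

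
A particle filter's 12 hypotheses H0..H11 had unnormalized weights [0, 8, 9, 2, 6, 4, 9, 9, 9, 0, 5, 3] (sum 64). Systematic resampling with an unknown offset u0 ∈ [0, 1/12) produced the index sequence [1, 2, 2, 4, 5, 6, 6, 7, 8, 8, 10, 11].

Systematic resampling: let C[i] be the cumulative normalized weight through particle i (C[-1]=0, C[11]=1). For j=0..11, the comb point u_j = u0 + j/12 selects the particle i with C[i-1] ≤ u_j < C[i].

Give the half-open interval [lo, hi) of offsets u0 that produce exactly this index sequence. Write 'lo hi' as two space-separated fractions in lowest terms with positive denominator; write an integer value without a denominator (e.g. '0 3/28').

13/192 1/12

C = [0, 1/8, 17/64, 19/64, 25/64, 29/64, 19/32, 47/64, 7/8, 7/8, 61/64, 1]
j=0 picked index 1: u0 ∈ [0, 1/8)
j=1 picked index 2: u0 ∈ [1/24, 35/192)
j=2 picked index 2: u0 ∈ [-1/24, 19/192)
j=3 picked index 4: u0 ∈ [3/64, 9/64)
j=4 picked index 5: u0 ∈ [11/192, 23/192)
j=5 picked index 6: u0 ∈ [7/192, 17/96)
j=6 picked index 6: u0 ∈ [-3/64, 3/32)
j=7 picked index 7: u0 ∈ [1/96, 29/192)
j=8 picked index 8: u0 ∈ [13/192, 5/24)
j=9 picked index 8: u0 ∈ [-1/64, 1/8)
j=10 picked index 10: u0 ∈ [1/24, 23/192)
j=11 picked index 11: u0 ∈ [7/192, 1/12)
intersection: [13/192, 1/12)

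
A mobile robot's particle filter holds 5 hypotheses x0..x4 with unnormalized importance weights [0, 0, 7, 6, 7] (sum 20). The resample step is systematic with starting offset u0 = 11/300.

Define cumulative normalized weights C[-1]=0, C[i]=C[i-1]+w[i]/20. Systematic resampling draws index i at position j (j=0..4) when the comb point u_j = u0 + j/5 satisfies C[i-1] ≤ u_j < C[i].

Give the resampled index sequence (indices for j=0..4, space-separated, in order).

2 2 3 3 4

C = [0, 0, 7/20, 13/20, 1]
j=0: u_0=11/300 ∈ [0, 7/20) → index 2
j=1: u_1=71/300 ∈ [0, 7/20) → index 2
j=2: u_2=131/300 ∈ [7/20, 13/20) → index 3
j=3: u_3=191/300 ∈ [7/20, 13/20) → index 3
j=4: u_4=251/300 ∈ [13/20, 1) → index 4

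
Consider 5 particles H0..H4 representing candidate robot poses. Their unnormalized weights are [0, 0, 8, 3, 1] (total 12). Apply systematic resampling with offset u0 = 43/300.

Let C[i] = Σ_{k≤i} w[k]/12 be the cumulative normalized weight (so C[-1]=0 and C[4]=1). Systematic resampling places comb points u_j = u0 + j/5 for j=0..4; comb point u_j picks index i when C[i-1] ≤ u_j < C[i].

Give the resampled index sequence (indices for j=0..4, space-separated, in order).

2 2 2 3 4

C = [0, 0, 2/3, 11/12, 1]
j=0: u_0=43/300 ∈ [0, 2/3) → index 2
j=1: u_1=103/300 ∈ [0, 2/3) → index 2
j=2: u_2=163/300 ∈ [0, 2/3) → index 2
j=3: u_3=223/300 ∈ [2/3, 11/12) → index 3
j=4: u_4=283/300 ∈ [11/12, 1) → index 4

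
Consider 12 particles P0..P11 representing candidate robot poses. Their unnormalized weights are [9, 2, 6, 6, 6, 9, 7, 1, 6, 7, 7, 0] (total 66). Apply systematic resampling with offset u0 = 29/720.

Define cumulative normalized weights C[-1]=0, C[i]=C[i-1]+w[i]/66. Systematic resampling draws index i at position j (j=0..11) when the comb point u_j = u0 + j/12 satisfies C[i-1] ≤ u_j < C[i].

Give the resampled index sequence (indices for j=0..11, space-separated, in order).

0 0 2 3 4 5 5 6 8 9 9 10

C = [3/22, 1/6, 17/66, 23/66, 29/66, 19/33, 15/22, 23/33, 26/33, 59/66, 1, 1]
j=0: u_0=29/720 ∈ [0, 3/22) → index 0
j=1: u_1=89/720 ∈ [0, 3/22) → index 0
j=2: u_2=149/720 ∈ [1/6, 17/66) → index 2
j=3: u_3=209/720 ∈ [17/66, 23/66) → index 3
j=4: u_4=269/720 ∈ [23/66, 29/66) → index 4
j=5: u_5=329/720 ∈ [29/66, 19/33) → index 5
j=6: u_6=389/720 ∈ [29/66, 19/33) → index 5
j=7: u_7=449/720 ∈ [19/33, 15/22) → index 6
j=8: u_8=509/720 ∈ [23/33, 26/33) → index 8
j=9: u_9=569/720 ∈ [26/33, 59/66) → index 9
j=10: u_10=629/720 ∈ [26/33, 59/66) → index 9
j=11: u_11=689/720 ∈ [59/66, 1) → index 10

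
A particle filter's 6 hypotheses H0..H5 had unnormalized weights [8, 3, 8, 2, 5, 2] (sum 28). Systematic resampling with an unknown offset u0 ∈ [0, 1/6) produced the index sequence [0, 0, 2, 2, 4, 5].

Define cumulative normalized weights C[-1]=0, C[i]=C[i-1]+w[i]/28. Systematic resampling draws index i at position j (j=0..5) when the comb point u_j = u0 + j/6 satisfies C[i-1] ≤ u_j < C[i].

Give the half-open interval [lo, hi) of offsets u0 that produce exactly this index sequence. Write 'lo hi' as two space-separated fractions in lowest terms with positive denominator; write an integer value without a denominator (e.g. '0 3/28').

C = [2/7, 11/28, 19/28, 3/4, 13/14, 1]
j=0 picked index 0: u0 ∈ [0, 2/7)
j=1 picked index 0: u0 ∈ [-1/6, 5/42)
j=2 picked index 2: u0 ∈ [5/84, 29/84)
j=3 picked index 2: u0 ∈ [-3/28, 5/28)
j=4 picked index 4: u0 ∈ [1/12, 11/42)
j=5 picked index 5: u0 ∈ [2/21, 1/6)
intersection: [2/21, 5/42)

2/21 5/42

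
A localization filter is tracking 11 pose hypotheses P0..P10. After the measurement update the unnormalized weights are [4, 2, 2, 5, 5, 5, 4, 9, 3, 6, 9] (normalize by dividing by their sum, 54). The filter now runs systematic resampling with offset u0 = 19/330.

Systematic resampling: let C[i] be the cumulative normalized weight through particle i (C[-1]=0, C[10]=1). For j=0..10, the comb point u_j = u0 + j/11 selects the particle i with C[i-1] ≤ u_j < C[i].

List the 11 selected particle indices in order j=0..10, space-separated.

C = [2/27, 1/9, 4/27, 13/54, 1/3, 23/54, 1/2, 2/3, 13/18, 5/6, 1]
j=0: u_0=19/330 ∈ [0, 2/27) → index 0
j=1: u_1=49/330 ∈ [4/27, 13/54) → index 3
j=2: u_2=79/330 ∈ [4/27, 13/54) → index 3
j=3: u_3=109/330 ∈ [13/54, 1/3) → index 4
j=4: u_4=139/330 ∈ [1/3, 23/54) → index 5
j=5: u_5=169/330 ∈ [1/2, 2/3) → index 7
j=6: u_6=199/330 ∈ [1/2, 2/3) → index 7
j=7: u_7=229/330 ∈ [2/3, 13/18) → index 8
j=8: u_8=259/330 ∈ [13/18, 5/6) → index 9
j=9: u_9=289/330 ∈ [5/6, 1) → index 10
j=10: u_10=29/30 ∈ [5/6, 1) → index 10

0 3 3 4 5 7 7 8 9 10 10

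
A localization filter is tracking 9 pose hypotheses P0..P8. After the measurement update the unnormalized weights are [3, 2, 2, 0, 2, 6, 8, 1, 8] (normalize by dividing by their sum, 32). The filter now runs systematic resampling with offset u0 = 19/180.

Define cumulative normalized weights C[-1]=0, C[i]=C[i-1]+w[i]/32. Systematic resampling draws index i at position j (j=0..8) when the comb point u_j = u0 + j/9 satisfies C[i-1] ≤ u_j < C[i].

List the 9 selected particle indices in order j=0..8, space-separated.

1 2 5 5 6 6 8 8 8

C = [3/32, 5/32, 7/32, 7/32, 9/32, 15/32, 23/32, 3/4, 1]
j=0: u_0=19/180 ∈ [3/32, 5/32) → index 1
j=1: u_1=13/60 ∈ [5/32, 7/32) → index 2
j=2: u_2=59/180 ∈ [9/32, 15/32) → index 5
j=3: u_3=79/180 ∈ [9/32, 15/32) → index 5
j=4: u_4=11/20 ∈ [15/32, 23/32) → index 6
j=5: u_5=119/180 ∈ [15/32, 23/32) → index 6
j=6: u_6=139/180 ∈ [3/4, 1) → index 8
j=7: u_7=53/60 ∈ [3/4, 1) → index 8
j=8: u_8=179/180 ∈ [3/4, 1) → index 8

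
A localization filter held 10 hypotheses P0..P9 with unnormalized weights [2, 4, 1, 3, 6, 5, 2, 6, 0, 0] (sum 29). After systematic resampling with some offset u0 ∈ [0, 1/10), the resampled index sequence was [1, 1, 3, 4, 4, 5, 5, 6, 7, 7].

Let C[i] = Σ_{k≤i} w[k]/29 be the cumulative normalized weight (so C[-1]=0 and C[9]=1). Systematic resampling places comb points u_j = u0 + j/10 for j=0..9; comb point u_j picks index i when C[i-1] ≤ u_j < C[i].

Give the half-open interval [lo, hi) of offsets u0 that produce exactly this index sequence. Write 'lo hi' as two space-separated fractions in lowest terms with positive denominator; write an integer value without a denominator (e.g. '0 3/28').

2/29 27/290

C = [2/29, 6/29, 7/29, 10/29, 16/29, 21/29, 23/29, 1, 1, 1]
j=0 picked index 1: u0 ∈ [2/29, 6/29)
j=1 picked index 1: u0 ∈ [-9/290, 31/290)
j=2 picked index 3: u0 ∈ [6/145, 21/145)
j=3 picked index 4: u0 ∈ [13/290, 73/290)
j=4 picked index 4: u0 ∈ [-8/145, 22/145)
j=5 picked index 5: u0 ∈ [3/58, 13/58)
j=6 picked index 5: u0 ∈ [-7/145, 18/145)
j=7 picked index 6: u0 ∈ [7/290, 27/290)
j=8 picked index 7: u0 ∈ [-1/145, 1/5)
j=9 picked index 7: u0 ∈ [-31/290, 1/10)
intersection: [2/29, 27/290)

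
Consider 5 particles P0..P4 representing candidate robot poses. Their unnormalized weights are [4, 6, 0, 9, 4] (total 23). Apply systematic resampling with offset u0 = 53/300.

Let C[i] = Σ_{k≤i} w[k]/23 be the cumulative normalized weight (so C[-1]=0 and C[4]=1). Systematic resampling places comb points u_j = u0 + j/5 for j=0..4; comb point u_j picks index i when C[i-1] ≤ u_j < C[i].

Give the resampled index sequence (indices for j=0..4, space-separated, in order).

C = [4/23, 10/23, 10/23, 19/23, 1]
j=0: u_0=53/300 ∈ [4/23, 10/23) → index 1
j=1: u_1=113/300 ∈ [4/23, 10/23) → index 1
j=2: u_2=173/300 ∈ [10/23, 19/23) → index 3
j=3: u_3=233/300 ∈ [10/23, 19/23) → index 3
j=4: u_4=293/300 ∈ [19/23, 1) → index 4

1 1 3 3 4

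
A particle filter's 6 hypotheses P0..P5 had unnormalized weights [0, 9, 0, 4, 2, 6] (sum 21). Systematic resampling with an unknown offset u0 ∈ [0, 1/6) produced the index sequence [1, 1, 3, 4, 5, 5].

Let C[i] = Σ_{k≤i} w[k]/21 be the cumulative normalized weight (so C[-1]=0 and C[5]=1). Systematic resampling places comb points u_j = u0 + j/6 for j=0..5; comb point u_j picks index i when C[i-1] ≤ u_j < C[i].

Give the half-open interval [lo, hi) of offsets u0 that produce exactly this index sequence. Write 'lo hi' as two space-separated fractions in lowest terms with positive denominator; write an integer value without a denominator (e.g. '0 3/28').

C = [0, 3/7, 3/7, 13/21, 5/7, 1]
j=0 picked index 1: u0 ∈ [0, 3/7)
j=1 picked index 1: u0 ∈ [-1/6, 11/42)
j=2 picked index 3: u0 ∈ [2/21, 2/7)
j=3 picked index 4: u0 ∈ [5/42, 3/14)
j=4 picked index 5: u0 ∈ [1/21, 1/3)
j=5 picked index 5: u0 ∈ [-5/42, 1/6)
intersection: [5/42, 1/6)

5/42 1/6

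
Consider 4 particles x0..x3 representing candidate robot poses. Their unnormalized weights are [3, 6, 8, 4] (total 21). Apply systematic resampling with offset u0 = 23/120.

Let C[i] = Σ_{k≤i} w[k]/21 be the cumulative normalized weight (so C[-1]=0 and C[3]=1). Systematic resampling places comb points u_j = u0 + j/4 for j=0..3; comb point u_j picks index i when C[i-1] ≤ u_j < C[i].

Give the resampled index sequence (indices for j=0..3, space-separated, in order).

1 2 2 3

C = [1/7, 3/7, 17/21, 1]
j=0: u_0=23/120 ∈ [1/7, 3/7) → index 1
j=1: u_1=53/120 ∈ [3/7, 17/21) → index 2
j=2: u_2=83/120 ∈ [3/7, 17/21) → index 2
j=3: u_3=113/120 ∈ [17/21, 1) → index 3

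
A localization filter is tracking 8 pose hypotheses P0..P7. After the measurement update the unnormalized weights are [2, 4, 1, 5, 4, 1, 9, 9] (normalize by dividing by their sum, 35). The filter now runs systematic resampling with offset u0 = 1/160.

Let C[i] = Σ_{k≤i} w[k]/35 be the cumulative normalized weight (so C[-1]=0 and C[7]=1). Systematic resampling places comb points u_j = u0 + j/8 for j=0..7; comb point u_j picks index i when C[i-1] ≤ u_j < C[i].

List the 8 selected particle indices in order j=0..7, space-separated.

0 1 3 4 6 6 7 7

C = [2/35, 6/35, 1/5, 12/35, 16/35, 17/35, 26/35, 1]
j=0: u_0=1/160 ∈ [0, 2/35) → index 0
j=1: u_1=21/160 ∈ [2/35, 6/35) → index 1
j=2: u_2=41/160 ∈ [1/5, 12/35) → index 3
j=3: u_3=61/160 ∈ [12/35, 16/35) → index 4
j=4: u_4=81/160 ∈ [17/35, 26/35) → index 6
j=5: u_5=101/160 ∈ [17/35, 26/35) → index 6
j=6: u_6=121/160 ∈ [26/35, 1) → index 7
j=7: u_7=141/160 ∈ [26/35, 1) → index 7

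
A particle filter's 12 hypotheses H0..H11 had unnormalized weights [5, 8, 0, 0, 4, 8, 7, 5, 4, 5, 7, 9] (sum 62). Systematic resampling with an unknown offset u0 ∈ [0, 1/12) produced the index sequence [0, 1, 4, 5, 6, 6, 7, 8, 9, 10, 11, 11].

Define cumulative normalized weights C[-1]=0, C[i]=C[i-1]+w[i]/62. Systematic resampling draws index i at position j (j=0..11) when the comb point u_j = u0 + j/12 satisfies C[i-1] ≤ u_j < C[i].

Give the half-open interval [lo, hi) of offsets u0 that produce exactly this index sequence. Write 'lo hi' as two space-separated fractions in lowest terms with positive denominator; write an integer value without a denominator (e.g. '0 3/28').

C = [5/62, 13/62, 13/62, 13/62, 17/62, 25/62, 16/31, 37/62, 41/62, 23/31, 53/62, 1]
j=0 picked index 0: u0 ∈ [0, 5/62)
j=1 picked index 1: u0 ∈ [-1/372, 47/372)
j=2 picked index 4: u0 ∈ [4/93, 10/93)
j=3 picked index 5: u0 ∈ [3/124, 19/124)
j=4 picked index 6: u0 ∈ [13/186, 17/93)
j=5 picked index 6: u0 ∈ [-5/372, 37/372)
j=6 picked index 7: u0 ∈ [1/62, 3/31)
j=7 picked index 8: u0 ∈ [5/372, 29/372)
j=8 picked index 9: u0 ∈ [-1/186, 7/93)
j=9 picked index 10: u0 ∈ [-1/124, 13/124)
j=10 picked index 11: u0 ∈ [2/93, 1/6)
j=11 picked index 11: u0 ∈ [-23/372, 1/12)
intersection: [13/186, 7/93)

13/186 7/93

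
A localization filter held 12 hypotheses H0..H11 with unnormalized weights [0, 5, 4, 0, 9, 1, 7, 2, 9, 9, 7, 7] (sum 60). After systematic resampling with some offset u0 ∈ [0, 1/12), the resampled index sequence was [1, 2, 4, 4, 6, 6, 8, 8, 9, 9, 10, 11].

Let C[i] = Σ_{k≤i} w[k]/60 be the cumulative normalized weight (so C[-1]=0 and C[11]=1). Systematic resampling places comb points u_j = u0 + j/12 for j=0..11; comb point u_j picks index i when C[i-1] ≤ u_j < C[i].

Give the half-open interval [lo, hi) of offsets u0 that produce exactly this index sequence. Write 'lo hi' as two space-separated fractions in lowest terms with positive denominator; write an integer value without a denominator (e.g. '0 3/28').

0 1/60

C = [0, 1/12, 3/20, 3/20, 3/10, 19/60, 13/30, 7/15, 37/60, 23/30, 53/60, 1]
j=0 picked index 1: u0 ∈ [0, 1/12)
j=1 picked index 2: u0 ∈ [0, 1/15)
j=2 picked index 4: u0 ∈ [-1/60, 2/15)
j=3 picked index 4: u0 ∈ [-1/10, 1/20)
j=4 picked index 6: u0 ∈ [-1/60, 1/10)
j=5 picked index 6: u0 ∈ [-1/10, 1/60)
j=6 picked index 8: u0 ∈ [-1/30, 7/60)
j=7 picked index 8: u0 ∈ [-7/60, 1/30)
j=8 picked index 9: u0 ∈ [-1/20, 1/10)
j=9 picked index 9: u0 ∈ [-2/15, 1/60)
j=10 picked index 10: u0 ∈ [-1/15, 1/20)
j=11 picked index 11: u0 ∈ [-1/30, 1/12)
intersection: [0, 1/60)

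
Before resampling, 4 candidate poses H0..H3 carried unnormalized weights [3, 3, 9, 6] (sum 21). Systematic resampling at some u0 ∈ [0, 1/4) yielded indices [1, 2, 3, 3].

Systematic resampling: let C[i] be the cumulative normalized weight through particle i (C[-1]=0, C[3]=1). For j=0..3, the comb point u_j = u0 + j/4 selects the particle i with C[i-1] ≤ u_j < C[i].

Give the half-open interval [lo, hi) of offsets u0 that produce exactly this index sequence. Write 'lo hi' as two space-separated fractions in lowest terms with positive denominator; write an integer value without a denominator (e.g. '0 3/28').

3/14 1/4

C = [1/7, 2/7, 5/7, 1]
j=0 picked index 1: u0 ∈ [1/7, 2/7)
j=1 picked index 2: u0 ∈ [1/28, 13/28)
j=2 picked index 3: u0 ∈ [3/14, 1/2)
j=3 picked index 3: u0 ∈ [-1/28, 1/4)
intersection: [3/14, 1/4)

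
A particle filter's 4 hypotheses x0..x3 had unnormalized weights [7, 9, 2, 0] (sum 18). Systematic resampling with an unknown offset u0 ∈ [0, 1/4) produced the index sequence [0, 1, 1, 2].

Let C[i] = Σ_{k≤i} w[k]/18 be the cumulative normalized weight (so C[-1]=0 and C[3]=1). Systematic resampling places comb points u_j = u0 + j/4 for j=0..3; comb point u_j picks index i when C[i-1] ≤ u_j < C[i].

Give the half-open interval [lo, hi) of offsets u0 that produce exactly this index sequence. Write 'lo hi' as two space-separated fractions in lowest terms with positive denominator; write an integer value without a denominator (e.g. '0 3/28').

5/36 1/4

C = [7/18, 8/9, 1, 1]
j=0 picked index 0: u0 ∈ [0, 7/18)
j=1 picked index 1: u0 ∈ [5/36, 23/36)
j=2 picked index 1: u0 ∈ [-1/9, 7/18)
j=3 picked index 2: u0 ∈ [5/36, 1/4)
intersection: [5/36, 1/4)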